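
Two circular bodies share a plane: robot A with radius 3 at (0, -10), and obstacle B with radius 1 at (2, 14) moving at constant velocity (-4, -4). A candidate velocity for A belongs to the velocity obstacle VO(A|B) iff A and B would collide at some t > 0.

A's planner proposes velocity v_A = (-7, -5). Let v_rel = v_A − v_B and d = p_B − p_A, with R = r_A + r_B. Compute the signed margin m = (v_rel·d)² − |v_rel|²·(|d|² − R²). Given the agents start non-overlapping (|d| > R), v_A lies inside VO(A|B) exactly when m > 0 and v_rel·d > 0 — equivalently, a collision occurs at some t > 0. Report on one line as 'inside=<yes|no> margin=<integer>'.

d = (2, 24),  |d|² = 580;  R = 3+1 = 4,  c = 580−4² = 564
v_rel = (-3, -1),  |v_rel|² = 10;  v_rel·d = (-3)·(2) + (-1)·(24) = -30
10·t² + 60·t + 564 = 0  ⇒  m = (-30)² − 10·564 = -4740
m = -4740 < 0,  v_rel·d = -30 < 0  ⇒  outside

inside=no margin=-4740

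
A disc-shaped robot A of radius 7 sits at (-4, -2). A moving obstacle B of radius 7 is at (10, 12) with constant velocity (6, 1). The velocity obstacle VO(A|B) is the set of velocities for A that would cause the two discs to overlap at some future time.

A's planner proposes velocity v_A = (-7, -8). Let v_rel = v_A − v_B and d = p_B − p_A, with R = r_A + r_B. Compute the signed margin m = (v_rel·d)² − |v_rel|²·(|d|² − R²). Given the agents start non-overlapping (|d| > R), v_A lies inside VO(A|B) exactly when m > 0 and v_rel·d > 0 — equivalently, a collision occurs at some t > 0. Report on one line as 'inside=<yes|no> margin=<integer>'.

d = (14, 14),  |d|² = 392;  R = 7+7 = 14,  c = 392−14² = 196
v_rel = (-13, -9),  |v_rel|² = 250;  v_rel·d = (-13)·(14) + (-9)·(14) = -308
250·t² + 616·t + 196 = 0  ⇒  m = (-308)² − 250·196 = 45864
m = 45864 > 0,  v_rel·d = -308 < 0  ⇒  outside

inside=no margin=45864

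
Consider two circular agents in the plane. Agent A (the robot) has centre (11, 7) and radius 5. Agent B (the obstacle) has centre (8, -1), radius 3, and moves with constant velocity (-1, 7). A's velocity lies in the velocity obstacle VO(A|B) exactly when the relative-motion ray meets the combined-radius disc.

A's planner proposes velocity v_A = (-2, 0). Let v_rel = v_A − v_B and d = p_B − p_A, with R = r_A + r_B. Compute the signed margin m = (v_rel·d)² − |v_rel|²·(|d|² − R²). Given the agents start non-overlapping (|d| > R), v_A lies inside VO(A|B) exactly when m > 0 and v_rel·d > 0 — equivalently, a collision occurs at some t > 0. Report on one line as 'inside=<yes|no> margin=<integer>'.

d = (-3, -8),  |d|² = 73;  R = 5+3 = 8,  c = 73−8² = 9
v_rel = (-1, -7),  |v_rel|² = 50;  v_rel·d = (-1)·(-3) + (-7)·(-8) = 59
50·t² − 118·t + 9 = 0  ⇒  m = 59² − 50·9 = 3031
m = 3031 > 0,  v_rel·d = 59 > 0  ⇒  inside

inside=yes margin=3031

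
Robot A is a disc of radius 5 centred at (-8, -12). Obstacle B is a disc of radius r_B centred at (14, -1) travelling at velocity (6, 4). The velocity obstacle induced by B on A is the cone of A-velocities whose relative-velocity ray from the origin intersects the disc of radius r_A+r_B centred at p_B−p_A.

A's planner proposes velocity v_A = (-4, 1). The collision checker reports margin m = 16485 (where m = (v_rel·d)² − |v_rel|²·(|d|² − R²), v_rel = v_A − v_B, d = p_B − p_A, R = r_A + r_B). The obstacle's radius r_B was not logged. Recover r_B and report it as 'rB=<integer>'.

m = 16485
d = (22, 11);  v_rel = (-10, -3),  |v_rel|² = 109
v_rel×d = (-10)·(11) − (-3)·(22) = -44
since m = R²·109 − (-44)²:  R² = (1936 + 16485) / 109 = 169
R = √169 = 13  ⇒  r_B = 13 − 5 = 8

rB=8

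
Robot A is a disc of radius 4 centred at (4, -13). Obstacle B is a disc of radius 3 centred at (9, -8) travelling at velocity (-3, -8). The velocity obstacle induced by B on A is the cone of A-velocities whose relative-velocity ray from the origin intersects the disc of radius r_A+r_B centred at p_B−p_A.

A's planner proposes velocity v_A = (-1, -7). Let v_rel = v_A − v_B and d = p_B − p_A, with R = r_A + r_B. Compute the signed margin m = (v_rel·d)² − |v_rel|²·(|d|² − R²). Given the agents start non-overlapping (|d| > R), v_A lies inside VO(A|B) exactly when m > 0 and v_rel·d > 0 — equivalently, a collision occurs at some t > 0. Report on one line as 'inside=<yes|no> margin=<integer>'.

d = (5, 5),  |d|² = 50;  R = 4+3 = 7,  c = 50−7² = 1
v_rel = (2, 1),  |v_rel|² = 5;  v_rel·d = (2)·(5) + (1)·(5) = 15
5·t² − 30·t + 1 = 0  ⇒  m = 15² − 5·1 = 220
m = 220 > 0,  v_rel·d = 15 > 0  ⇒  inside

inside=yes margin=220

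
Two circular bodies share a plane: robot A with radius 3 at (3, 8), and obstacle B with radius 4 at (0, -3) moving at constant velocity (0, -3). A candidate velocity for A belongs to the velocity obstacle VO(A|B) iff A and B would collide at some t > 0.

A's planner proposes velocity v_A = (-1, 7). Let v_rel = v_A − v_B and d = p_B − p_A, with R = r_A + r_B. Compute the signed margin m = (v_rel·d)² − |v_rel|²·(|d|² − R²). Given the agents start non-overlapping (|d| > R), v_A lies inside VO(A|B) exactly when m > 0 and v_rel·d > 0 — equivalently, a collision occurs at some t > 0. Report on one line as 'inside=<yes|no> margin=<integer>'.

d = (-3, -11),  |d|² = 130;  R = 3+4 = 7,  c = 130−7² = 81
v_rel = (-1, 10),  |v_rel|² = 101;  v_rel·d = (-1)·(-3) + (10)·(-11) = -107
101·t² + 214·t + 81 = 0  ⇒  m = (-107)² − 101·81 = 3268
m = 3268 > 0,  v_rel·d = -107 < 0  ⇒  outside

inside=no margin=3268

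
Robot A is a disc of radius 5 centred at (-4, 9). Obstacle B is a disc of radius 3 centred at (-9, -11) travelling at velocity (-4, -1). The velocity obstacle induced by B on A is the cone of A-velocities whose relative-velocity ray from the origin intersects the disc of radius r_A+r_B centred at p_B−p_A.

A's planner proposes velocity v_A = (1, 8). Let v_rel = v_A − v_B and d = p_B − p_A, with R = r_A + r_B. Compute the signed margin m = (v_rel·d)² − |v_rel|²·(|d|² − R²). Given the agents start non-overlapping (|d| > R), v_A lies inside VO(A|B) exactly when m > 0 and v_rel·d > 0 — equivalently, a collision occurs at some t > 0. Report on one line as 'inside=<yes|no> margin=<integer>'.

d = (-5, -20),  |d|² = 425;  R = 5+3 = 8,  c = 425−8² = 361
v_rel = (5, 9),  |v_rel|² = 106;  v_rel·d = (5)·(-5) + (9)·(-20) = -205
106·t² + 410·t + 361 = 0  ⇒  m = (-205)² − 106·361 = 3759
m = 3759 > 0,  v_rel·d = -205 < 0  ⇒  outside

inside=no margin=3759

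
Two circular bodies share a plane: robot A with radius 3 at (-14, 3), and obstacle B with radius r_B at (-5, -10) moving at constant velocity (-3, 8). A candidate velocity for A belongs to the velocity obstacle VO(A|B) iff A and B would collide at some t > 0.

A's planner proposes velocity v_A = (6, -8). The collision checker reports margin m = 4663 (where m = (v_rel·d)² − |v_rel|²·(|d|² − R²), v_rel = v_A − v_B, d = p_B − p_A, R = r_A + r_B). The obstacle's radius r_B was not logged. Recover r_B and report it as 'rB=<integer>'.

m = 4663
d = (9, -13);  v_rel = (9, -16),  |v_rel|² = 337
v_rel×d = (9)·(-13) − (-16)·(9) = 27
since m = R²·337 − 27²:  R² = (729 + 4663) / 337 = 16
R = √16 = 4  ⇒  r_B = 4 − 3 = 1

rB=1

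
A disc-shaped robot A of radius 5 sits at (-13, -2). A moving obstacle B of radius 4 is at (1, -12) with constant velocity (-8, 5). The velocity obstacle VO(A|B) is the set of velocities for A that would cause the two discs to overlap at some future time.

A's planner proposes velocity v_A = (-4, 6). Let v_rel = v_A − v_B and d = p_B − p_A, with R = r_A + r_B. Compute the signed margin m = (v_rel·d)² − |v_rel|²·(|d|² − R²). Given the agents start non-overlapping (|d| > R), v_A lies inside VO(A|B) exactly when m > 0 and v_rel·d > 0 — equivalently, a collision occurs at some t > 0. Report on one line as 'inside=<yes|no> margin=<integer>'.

d = (14, -10),  |d|² = 296;  R = 5+4 = 9,  c = 296−9² = 215
v_rel = (4, 1),  |v_rel|² = 17;  v_rel·d = (4)·(14) + (1)·(-10) = 46
17·t² − 92·t + 215 = 0  ⇒  m = 46² − 17·215 = -1539
m = -1539 < 0,  v_rel·d = 46 > 0  ⇒  outside

inside=no margin=-1539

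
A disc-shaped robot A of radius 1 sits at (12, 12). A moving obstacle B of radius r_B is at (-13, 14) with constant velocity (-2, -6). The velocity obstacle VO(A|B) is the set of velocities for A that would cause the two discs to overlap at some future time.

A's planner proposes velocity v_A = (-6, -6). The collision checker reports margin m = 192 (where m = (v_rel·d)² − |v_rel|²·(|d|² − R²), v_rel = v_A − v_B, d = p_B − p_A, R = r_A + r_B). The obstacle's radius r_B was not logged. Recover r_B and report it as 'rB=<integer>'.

m = 192
d = (-25, 2);  v_rel = (-4, 0),  |v_rel|² = 16
v_rel×d = (-4)·(2) − (0)·(-25) = -8
since m = R²·16 − (-8)²:  R² = (64 + 192) / 16 = 16
R = √16 = 4  ⇒  r_B = 4 − 1 = 3

rB=3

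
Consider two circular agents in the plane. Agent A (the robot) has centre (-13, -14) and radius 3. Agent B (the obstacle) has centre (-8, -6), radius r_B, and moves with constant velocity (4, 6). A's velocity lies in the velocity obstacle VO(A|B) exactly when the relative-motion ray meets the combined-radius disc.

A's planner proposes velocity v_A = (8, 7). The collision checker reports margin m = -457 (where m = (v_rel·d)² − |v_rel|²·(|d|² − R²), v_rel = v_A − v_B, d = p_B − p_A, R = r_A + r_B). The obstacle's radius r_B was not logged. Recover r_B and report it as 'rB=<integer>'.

m = -457
d = (5, 8);  v_rel = (4, 1),  |v_rel|² = 17
v_rel×d = (4)·(8) − (1)·(5) = 27
since m = R²·17 − 27²:  R² = (729 + -457) / 17 = 16
R = √16 = 4  ⇒  r_B = 4 − 3 = 1

rB=1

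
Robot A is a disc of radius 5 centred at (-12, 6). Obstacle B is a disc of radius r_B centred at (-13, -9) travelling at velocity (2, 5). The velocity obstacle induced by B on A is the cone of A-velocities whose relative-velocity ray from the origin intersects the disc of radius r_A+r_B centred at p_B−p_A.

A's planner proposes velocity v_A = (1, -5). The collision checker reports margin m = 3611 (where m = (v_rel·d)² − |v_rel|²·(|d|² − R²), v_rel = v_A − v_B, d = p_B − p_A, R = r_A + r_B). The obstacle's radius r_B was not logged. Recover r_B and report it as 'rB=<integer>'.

m = 3611
d = (-1, -15);  v_rel = (-1, -10),  |v_rel|² = 101
v_rel×d = (-1)·(-15) − (-10)·(-1) = 5
since m = R²·101 − 5²:  R² = (25 + 3611) / 101 = 36
R = √36 = 6  ⇒  r_B = 6 − 5 = 1

rB=1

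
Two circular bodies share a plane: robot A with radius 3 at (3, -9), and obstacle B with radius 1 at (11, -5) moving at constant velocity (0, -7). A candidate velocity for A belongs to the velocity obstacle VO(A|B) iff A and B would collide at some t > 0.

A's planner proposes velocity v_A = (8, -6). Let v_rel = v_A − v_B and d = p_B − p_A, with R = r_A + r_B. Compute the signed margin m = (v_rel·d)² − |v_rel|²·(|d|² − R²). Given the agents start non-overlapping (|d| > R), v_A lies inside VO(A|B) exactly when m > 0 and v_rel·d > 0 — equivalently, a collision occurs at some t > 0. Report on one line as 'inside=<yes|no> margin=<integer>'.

d = (8, 4),  |d|² = 80;  R = 3+1 = 4,  c = 80−4² = 64
v_rel = (8, 1),  |v_rel|² = 65;  v_rel·d = (8)·(8) + (1)·(4) = 68
65·t² − 136·t + 64 = 0  ⇒  m = 68² − 65·64 = 464
m = 464 > 0,  v_rel·d = 68 > 0  ⇒  inside

inside=yes margin=464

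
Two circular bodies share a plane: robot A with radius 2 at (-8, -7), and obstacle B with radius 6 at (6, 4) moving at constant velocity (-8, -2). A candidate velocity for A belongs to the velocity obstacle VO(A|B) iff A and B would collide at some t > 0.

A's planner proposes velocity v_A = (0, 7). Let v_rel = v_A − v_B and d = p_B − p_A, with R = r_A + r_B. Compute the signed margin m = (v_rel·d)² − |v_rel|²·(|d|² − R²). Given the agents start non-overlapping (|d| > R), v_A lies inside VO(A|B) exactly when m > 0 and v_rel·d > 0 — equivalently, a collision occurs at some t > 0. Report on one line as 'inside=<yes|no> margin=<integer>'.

d = (14, 11),  |d|² = 317;  R = 2+6 = 8,  c = 317−8² = 253
v_rel = (8, 9),  |v_rel|² = 145;  v_rel·d = (8)·(14) + (9)·(11) = 211
145·t² − 422·t + 253 = 0  ⇒  m = 211² − 145·253 = 7836
m = 7836 > 0,  v_rel·d = 211 > 0  ⇒  inside

inside=yes margin=7836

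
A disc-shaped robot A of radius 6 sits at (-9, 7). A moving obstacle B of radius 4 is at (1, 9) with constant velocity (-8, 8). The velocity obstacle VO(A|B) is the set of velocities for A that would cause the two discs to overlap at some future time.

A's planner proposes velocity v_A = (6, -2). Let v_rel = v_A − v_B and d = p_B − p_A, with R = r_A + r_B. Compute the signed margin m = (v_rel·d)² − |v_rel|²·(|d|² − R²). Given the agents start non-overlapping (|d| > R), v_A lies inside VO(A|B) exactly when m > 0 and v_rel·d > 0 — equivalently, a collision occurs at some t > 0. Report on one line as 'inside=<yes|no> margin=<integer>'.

d = (10, 2),  |d|² = 104;  R = 6+4 = 10,  c = 104−10² = 4
v_rel = (14, -10),  |v_rel|² = 296;  v_rel·d = (14)·(10) + (-10)·(2) = 120
296·t² − 240·t + 4 = 0  ⇒  m = 120² − 296·4 = 13216
m = 13216 > 0,  v_rel·d = 120 > 0  ⇒  inside

inside=yes margin=13216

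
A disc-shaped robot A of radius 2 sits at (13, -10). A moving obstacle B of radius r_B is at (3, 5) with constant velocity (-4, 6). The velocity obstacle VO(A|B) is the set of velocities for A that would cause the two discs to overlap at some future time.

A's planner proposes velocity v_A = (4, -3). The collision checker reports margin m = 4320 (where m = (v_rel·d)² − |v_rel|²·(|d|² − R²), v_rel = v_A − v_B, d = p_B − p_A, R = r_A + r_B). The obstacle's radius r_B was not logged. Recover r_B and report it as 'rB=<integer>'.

m = 4320
d = (-10, 15);  v_rel = (8, -9),  |v_rel|² = 145
v_rel×d = (8)·(15) − (-9)·(-10) = 30
since m = R²·145 − 30²:  R² = (900 + 4320) / 145 = 36
R = √36 = 6  ⇒  r_B = 6 − 2 = 4

rB=4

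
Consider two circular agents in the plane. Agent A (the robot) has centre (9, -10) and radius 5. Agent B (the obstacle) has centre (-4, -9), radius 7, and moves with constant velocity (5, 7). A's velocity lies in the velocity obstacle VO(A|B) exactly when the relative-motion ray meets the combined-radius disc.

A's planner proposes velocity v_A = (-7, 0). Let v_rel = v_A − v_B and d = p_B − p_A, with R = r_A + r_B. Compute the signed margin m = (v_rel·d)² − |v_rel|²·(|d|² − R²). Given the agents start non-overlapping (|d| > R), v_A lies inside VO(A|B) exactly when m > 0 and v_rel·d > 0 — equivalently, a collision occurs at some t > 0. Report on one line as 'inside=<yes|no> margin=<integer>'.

d = (-13, 1),  |d|² = 170;  R = 5+7 = 12,  c = 170−12² = 26
v_rel = (-12, -7),  |v_rel|² = 193;  v_rel·d = (-12)·(-13) + (-7)·(1) = 149
193·t² − 298·t + 26 = 0  ⇒  m = 149² − 193·26 = 17183
m = 17183 > 0,  v_rel·d = 149 > 0  ⇒  inside

inside=yes margin=17183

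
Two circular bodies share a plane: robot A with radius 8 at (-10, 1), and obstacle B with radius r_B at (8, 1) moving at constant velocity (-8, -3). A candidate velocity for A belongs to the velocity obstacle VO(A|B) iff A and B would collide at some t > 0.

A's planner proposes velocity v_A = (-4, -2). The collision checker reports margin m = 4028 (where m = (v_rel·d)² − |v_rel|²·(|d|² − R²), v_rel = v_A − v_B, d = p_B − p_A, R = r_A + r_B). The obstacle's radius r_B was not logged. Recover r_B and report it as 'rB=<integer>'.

m = 4028
d = (18, 0);  v_rel = (4, 1),  |v_rel|² = 17
v_rel×d = (4)·(0) − (1)·(18) = -18
since m = R²·17 − (-18)²:  R² = (324 + 4028) / 17 = 256
R = √256 = 16  ⇒  r_B = 16 − 8 = 8

rB=8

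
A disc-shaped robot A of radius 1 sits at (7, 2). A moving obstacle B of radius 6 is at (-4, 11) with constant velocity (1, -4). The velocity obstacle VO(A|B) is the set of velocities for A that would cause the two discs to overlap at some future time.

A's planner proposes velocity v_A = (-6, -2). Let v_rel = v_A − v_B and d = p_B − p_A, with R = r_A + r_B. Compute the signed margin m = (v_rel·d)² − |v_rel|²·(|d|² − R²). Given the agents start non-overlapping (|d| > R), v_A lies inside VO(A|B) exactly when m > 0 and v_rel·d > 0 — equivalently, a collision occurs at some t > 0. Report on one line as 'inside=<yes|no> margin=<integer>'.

d = (-11, 9),  |d|² = 202;  R = 1+6 = 7,  c = 202−7² = 153
v_rel = (-7, 2),  |v_rel|² = 53;  v_rel·d = (-7)·(-11) + (2)·(9) = 95
53·t² − 190·t + 153 = 0  ⇒  m = 95² − 53·153 = 916
m = 916 > 0,  v_rel·d = 95 > 0  ⇒  inside

inside=yes margin=916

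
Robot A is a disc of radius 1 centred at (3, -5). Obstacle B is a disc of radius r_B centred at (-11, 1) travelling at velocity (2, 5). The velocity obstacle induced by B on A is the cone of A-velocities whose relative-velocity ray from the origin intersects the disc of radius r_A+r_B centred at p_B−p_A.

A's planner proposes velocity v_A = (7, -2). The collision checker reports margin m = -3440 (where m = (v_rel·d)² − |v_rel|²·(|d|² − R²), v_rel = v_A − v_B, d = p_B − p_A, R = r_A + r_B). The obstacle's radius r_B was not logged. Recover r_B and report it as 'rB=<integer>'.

m = -3440
d = (-14, 6);  v_rel = (5, -7),  |v_rel|² = 74
v_rel×d = (5)·(6) − (-7)·(-14) = -68
since m = R²·74 − (-68)²:  R² = (4624 + -3440) / 74 = 16
R = √16 = 4  ⇒  r_B = 4 − 1 = 3

rB=3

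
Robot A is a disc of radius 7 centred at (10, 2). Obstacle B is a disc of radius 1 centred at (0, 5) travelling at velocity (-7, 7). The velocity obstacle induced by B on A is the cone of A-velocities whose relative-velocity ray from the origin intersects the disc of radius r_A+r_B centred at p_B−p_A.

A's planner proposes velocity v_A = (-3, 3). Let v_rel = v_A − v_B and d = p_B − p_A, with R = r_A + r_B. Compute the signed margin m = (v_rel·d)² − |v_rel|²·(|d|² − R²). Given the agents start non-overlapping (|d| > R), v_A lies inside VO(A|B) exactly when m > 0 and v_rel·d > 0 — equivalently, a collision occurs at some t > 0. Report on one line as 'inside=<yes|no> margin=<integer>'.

d = (-10, 3),  |d|² = 109;  R = 7+1 = 8,  c = 109−8² = 45
v_rel = (4, -4),  |v_rel|² = 32;  v_rel·d = (4)·(-10) + (-4)·(3) = -52
32·t² + 104·t + 45 = 0  ⇒  m = (-52)² − 32·45 = 1264
m = 1264 > 0,  v_rel·d = -52 < 0  ⇒  outside

inside=no margin=1264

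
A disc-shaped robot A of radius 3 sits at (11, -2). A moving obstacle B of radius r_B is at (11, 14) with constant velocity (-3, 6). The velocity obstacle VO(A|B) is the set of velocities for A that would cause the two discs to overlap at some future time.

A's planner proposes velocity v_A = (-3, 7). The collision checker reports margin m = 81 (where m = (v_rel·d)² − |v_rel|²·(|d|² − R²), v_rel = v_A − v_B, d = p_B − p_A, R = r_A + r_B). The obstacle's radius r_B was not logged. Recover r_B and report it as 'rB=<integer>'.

m = 81
d = (0, 16);  v_rel = (0, 1),  |v_rel|² = 1
v_rel×d = (0)·(16) − (1)·(0) = 0
since m = R²·1 − 0²:  R² = (0 + 81) / 1 = 81
R = √81 = 9  ⇒  r_B = 9 − 3 = 6

rB=6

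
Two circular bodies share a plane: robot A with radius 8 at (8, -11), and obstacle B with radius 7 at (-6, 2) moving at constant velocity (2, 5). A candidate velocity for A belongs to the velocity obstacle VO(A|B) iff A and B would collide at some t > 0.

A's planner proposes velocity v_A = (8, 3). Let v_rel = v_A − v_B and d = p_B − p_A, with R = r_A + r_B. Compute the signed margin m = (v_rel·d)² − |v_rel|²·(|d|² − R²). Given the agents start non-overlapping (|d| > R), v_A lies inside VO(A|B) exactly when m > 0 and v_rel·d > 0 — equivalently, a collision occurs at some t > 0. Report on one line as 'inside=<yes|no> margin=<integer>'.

d = (-14, 13),  |d|² = 365;  R = 8+7 = 15,  c = 365−15² = 140
v_rel = (6, -2),  |v_rel|² = 40;  v_rel·d = (6)·(-14) + (-2)·(13) = -110
40·t² + 220·t + 140 = 0  ⇒  m = (-110)² − 40·140 = 6500
m = 6500 > 0,  v_rel·d = -110 < 0  ⇒  outside

inside=no margin=6500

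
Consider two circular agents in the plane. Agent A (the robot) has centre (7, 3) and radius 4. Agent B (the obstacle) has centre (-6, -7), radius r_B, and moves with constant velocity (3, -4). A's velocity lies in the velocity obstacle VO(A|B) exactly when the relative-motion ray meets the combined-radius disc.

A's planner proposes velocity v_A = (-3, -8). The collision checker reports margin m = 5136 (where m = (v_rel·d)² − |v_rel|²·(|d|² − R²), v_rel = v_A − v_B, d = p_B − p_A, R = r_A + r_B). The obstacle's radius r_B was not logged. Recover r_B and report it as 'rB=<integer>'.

m = 5136
d = (-13, -10);  v_rel = (-6, -4),  |v_rel|² = 52
v_rel×d = (-6)·(-10) − (-4)·(-13) = 8
since m = R²·52 − 8²:  R² = (64 + 5136) / 52 = 100
R = √100 = 10  ⇒  r_B = 10 − 4 = 6

rB=6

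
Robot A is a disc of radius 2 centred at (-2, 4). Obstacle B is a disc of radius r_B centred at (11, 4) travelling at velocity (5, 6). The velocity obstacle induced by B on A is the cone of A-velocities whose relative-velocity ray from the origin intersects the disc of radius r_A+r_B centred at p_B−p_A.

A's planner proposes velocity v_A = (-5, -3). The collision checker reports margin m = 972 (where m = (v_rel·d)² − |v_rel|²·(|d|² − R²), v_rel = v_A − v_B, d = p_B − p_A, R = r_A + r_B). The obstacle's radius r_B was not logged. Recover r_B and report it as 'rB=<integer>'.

m = 972
d = (13, 0);  v_rel = (-10, -9),  |v_rel|² = 181
v_rel×d = (-10)·(0) − (-9)·(13) = 117
since m = R²·181 − 117²:  R² = (13689 + 972) / 181 = 81
R = √81 = 9  ⇒  r_B = 9 − 2 = 7

rB=7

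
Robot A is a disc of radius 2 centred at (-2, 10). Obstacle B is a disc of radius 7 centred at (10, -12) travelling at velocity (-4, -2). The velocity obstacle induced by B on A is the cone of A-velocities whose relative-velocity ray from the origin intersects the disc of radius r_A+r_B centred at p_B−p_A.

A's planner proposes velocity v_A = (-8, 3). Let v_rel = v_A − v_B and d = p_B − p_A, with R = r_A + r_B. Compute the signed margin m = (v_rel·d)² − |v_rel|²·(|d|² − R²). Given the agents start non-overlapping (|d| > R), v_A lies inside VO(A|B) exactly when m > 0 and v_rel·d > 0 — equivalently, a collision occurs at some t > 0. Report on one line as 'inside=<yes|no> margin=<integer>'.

d = (12, -22),  |d|² = 628;  R = 2+7 = 9,  c = 628−9² = 547
v_rel = (-4, 5),  |v_rel|² = 41;  v_rel·d = (-4)·(12) + (5)·(-22) = -158
41·t² + 316·t + 547 = 0  ⇒  m = (-158)² − 41·547 = 2537
m = 2537 > 0,  v_rel·d = -158 < 0  ⇒  outside

inside=no margin=2537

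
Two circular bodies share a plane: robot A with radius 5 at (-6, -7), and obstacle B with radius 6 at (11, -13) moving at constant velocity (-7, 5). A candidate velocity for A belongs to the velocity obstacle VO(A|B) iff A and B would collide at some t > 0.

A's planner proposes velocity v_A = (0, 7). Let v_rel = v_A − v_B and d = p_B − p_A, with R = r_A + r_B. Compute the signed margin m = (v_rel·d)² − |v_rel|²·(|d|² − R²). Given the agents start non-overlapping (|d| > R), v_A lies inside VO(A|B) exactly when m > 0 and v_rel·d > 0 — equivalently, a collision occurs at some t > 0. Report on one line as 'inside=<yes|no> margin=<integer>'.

d = (17, -6),  |d|² = 325;  R = 5+6 = 11,  c = 325−11² = 204
v_rel = (7, 2),  |v_rel|² = 53;  v_rel·d = (7)·(17) + (2)·(-6) = 107
53·t² − 214·t + 204 = 0  ⇒  m = 107² − 53·204 = 637
m = 637 > 0,  v_rel·d = 107 > 0  ⇒  inside

inside=yes margin=637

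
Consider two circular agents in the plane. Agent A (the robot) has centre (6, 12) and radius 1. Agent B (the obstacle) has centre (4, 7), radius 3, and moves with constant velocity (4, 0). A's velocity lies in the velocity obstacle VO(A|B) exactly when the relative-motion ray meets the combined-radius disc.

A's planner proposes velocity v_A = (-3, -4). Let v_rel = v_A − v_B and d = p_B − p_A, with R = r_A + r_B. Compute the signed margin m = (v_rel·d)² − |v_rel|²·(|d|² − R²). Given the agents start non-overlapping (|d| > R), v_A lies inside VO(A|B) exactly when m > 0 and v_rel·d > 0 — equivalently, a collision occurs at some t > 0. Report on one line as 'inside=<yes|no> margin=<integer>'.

d = (-2, -5),  |d|² = 29;  R = 1+3 = 4,  c = 29−4² = 13
v_rel = (-7, -4),  |v_rel|² = 65;  v_rel·d = (-7)·(-2) + (-4)·(-5) = 34
65·t² − 68·t + 13 = 0  ⇒  m = 34² − 65·13 = 311
m = 311 > 0,  v_rel·d = 34 > 0  ⇒  inside

inside=yes margin=311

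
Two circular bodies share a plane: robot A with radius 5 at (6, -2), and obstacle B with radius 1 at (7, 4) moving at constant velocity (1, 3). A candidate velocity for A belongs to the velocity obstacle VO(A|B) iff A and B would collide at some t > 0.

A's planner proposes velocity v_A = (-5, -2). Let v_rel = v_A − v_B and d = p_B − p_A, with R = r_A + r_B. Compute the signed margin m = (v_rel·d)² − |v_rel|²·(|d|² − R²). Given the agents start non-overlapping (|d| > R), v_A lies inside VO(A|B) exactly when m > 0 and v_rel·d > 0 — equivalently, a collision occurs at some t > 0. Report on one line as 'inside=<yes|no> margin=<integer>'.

d = (1, 6),  |d|² = 37;  R = 5+1 = 6,  c = 37−6² = 1
v_rel = (-6, -5),  |v_rel|² = 61;  v_rel·d = (-6)·(1) + (-5)·(6) = -36
61·t² + 72·t + 1 = 0  ⇒  m = (-36)² − 61·1 = 1235
m = 1235 > 0,  v_rel·d = -36 < 0  ⇒  outside

inside=no margin=1235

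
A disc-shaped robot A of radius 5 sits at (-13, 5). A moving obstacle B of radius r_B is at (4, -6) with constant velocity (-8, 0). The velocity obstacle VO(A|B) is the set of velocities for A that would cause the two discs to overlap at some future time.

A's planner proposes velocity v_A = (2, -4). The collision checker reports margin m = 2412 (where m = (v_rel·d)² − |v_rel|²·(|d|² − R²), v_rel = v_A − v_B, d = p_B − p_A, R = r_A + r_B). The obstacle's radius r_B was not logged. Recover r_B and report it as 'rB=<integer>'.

m = 2412
d = (17, -11);  v_rel = (10, -4),  |v_rel|² = 116
v_rel×d = (10)·(-11) − (-4)·(17) = -42
since m = R²·116 − (-42)²:  R² = (1764 + 2412) / 116 = 36
R = √36 = 6  ⇒  r_B = 6 − 5 = 1

rB=1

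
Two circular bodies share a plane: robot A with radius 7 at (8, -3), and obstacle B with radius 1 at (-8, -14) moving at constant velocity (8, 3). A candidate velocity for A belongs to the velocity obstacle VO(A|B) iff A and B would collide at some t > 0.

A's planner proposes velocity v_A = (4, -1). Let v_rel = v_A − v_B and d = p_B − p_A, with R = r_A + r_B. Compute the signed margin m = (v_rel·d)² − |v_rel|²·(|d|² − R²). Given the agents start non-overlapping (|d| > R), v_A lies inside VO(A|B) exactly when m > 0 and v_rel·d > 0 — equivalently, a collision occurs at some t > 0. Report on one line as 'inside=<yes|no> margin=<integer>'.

d = (-16, -11),  |d|² = 377;  R = 7+1 = 8,  c = 377−8² = 313
v_rel = (-4, -4),  |v_rel|² = 32;  v_rel·d = (-4)·(-16) + (-4)·(-11) = 108
32·t² − 216·t + 313 = 0  ⇒  m = 108² − 32·313 = 1648
m = 1648 > 0,  v_rel·d = 108 > 0  ⇒  inside

inside=yes margin=1648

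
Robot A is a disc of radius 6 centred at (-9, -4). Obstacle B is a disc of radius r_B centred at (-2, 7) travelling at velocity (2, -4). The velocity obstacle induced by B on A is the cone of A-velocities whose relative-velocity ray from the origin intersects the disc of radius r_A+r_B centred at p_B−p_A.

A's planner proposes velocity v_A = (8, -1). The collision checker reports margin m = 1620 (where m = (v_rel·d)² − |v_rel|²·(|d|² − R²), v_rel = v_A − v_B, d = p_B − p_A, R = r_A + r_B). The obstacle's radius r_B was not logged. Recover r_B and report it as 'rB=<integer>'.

m = 1620
d = (7, 11);  v_rel = (6, 3),  |v_rel|² = 45
v_rel×d = (6)·(11) − (3)·(7) = 45
since m = R²·45 − 45²:  R² = (2025 + 1620) / 45 = 81
R = √81 = 9  ⇒  r_B = 9 − 6 = 3

rB=3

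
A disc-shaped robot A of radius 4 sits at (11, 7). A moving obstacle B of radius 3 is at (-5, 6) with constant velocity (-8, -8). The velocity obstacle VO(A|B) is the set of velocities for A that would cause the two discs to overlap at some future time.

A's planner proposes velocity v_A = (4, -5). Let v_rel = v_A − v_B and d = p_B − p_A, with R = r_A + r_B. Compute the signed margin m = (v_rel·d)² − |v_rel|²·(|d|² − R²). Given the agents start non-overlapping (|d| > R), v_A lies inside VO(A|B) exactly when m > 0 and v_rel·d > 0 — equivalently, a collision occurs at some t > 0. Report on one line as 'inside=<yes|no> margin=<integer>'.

d = (-16, -1),  |d|² = 257;  R = 4+3 = 7,  c = 257−7² = 208
v_rel = (12, 3),  |v_rel|² = 153;  v_rel·d = (12)·(-16) + (3)·(-1) = -195
153·t² + 390·t + 208 = 0  ⇒  m = (-195)² − 153·208 = 6201
m = 6201 > 0,  v_rel·d = -195 < 0  ⇒  outside

inside=no margin=6201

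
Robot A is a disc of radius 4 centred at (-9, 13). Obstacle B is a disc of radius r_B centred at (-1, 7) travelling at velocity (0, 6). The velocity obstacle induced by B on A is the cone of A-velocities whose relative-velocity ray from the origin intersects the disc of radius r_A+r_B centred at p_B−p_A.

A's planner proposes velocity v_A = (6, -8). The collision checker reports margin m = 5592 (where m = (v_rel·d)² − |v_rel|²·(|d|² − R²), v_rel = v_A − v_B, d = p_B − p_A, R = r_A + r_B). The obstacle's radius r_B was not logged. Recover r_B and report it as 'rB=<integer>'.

m = 5592
d = (8, -6);  v_rel = (6, -14),  |v_rel|² = 232
v_rel×d = (6)·(-6) − (-14)·(8) = 76
since m = R²·232 − 76²:  R² = (5776 + 5592) / 232 = 49
R = √49 = 7  ⇒  r_B = 7 − 4 = 3

rB=3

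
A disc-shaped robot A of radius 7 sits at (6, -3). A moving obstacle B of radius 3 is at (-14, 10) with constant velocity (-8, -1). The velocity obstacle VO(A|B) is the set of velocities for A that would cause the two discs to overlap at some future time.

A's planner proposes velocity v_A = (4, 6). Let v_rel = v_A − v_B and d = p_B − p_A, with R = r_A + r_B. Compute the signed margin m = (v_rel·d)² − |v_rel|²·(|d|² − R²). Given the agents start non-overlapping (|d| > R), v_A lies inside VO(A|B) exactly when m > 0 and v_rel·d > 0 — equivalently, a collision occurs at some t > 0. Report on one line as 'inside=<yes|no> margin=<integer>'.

d = (-20, 13),  |d|² = 569;  R = 7+3 = 10,  c = 569−10² = 469
v_rel = (12, 7),  |v_rel|² = 193;  v_rel·d = (12)·(-20) + (7)·(13) = -149
193·t² + 298·t + 469 = 0  ⇒  m = (-149)² − 193·469 = -68316
m = -68316 < 0,  v_rel·d = -149 < 0  ⇒  outside

inside=no margin=-68316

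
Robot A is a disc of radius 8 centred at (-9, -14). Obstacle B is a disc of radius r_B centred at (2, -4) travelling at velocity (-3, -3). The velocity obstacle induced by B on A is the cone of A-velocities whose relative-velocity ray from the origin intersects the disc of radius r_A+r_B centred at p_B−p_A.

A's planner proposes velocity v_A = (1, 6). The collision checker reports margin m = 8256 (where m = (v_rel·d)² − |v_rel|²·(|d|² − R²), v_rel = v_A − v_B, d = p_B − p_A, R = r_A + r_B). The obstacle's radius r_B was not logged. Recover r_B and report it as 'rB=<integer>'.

m = 8256
d = (11, 10);  v_rel = (4, 9),  |v_rel|² = 97
v_rel×d = (4)·(10) − (9)·(11) = -59
since m = R²·97 − (-59)²:  R² = (3481 + 8256) / 97 = 121
R = √121 = 11  ⇒  r_B = 11 − 8 = 3

rB=3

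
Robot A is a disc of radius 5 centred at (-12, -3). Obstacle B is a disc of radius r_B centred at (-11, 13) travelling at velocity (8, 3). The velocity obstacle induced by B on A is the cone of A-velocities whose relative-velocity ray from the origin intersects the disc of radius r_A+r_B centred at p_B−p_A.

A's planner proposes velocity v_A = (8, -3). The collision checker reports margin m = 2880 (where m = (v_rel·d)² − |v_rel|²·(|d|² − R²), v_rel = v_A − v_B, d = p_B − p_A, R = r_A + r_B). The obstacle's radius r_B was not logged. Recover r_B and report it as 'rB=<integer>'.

m = 2880
d = (1, 16);  v_rel = (0, -6),  |v_rel|² = 36
v_rel×d = (0)·(16) − (-6)·(1) = 6
since m = R²·36 − 6²:  R² = (36 + 2880) / 36 = 81
R = √81 = 9  ⇒  r_B = 9 − 5 = 4

rB=4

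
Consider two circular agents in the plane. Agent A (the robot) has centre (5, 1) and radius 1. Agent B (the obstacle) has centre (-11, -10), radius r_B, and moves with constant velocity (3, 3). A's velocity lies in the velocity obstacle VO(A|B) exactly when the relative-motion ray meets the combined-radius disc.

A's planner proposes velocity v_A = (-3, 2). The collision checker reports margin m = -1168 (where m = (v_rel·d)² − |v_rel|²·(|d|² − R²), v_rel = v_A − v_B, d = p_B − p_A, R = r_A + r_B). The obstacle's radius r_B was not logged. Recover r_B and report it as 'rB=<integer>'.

m = -1168
d = (-16, -11);  v_rel = (-6, -1),  |v_rel|² = 37
v_rel×d = (-6)·(-11) − (-1)·(-16) = 50
since m = R²·37 − 50²:  R² = (2500 + -1168) / 37 = 36
R = √36 = 6  ⇒  r_B = 6 − 1 = 5

rB=5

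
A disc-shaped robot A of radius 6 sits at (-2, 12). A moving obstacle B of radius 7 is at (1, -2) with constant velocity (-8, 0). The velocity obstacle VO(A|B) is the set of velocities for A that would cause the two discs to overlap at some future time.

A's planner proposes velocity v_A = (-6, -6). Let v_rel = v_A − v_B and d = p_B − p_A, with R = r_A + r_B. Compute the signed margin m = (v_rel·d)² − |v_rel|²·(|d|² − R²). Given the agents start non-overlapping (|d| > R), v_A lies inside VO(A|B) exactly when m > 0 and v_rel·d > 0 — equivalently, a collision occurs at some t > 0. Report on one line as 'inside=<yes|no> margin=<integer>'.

d = (3, -14),  |d|² = 205;  R = 6+7 = 13,  c = 205−13² = 36
v_rel = (2, -6),  |v_rel|² = 40;  v_rel·d = (2)·(3) + (-6)·(-14) = 90
40·t² − 180·t + 36 = 0  ⇒  m = 90² − 40·36 = 6660
m = 6660 > 0,  v_rel·d = 90 > 0  ⇒  inside

inside=yes margin=6660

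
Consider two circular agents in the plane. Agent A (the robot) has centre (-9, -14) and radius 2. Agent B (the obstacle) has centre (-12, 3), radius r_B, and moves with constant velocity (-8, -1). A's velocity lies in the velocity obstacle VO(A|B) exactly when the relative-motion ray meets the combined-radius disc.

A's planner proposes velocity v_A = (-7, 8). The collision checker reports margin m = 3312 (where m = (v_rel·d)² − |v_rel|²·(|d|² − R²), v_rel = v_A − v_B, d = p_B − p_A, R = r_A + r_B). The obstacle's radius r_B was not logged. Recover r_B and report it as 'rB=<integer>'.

m = 3312
d = (-3, 17);  v_rel = (1, 9),  |v_rel|² = 82
v_rel×d = (1)·(17) − (9)·(-3) = 44
since m = R²·82 − 44²:  R² = (1936 + 3312) / 82 = 64
R = √64 = 8  ⇒  r_B = 8 − 2 = 6

rB=6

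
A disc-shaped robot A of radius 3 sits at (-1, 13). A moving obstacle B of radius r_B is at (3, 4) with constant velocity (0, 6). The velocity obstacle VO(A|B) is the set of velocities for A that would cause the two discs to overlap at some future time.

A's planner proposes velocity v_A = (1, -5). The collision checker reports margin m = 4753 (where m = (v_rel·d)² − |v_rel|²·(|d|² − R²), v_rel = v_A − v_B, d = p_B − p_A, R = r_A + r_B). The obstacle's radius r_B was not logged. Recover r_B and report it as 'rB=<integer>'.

m = 4753
d = (4, -9);  v_rel = (1, -11),  |v_rel|² = 122
v_rel×d = (1)·(-9) − (-11)·(4) = 35
since m = R²·122 − 35²:  R² = (1225 + 4753) / 122 = 49
R = √49 = 7  ⇒  r_B = 7 − 3 = 4

rB=4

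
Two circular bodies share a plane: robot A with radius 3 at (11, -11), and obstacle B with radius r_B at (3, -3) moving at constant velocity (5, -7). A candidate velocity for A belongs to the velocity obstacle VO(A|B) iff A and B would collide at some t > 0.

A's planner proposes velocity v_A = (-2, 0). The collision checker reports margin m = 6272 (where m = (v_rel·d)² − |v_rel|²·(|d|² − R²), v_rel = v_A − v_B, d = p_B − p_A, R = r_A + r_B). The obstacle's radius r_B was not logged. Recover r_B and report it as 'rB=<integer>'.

m = 6272
d = (-8, 8);  v_rel = (-7, 7),  |v_rel|² = 98
v_rel×d = (-7)·(8) − (7)·(-8) = 0
since m = R²·98 − 0²:  R² = (0 + 6272) / 98 = 64
R = √64 = 8  ⇒  r_B = 8 − 3 = 5

rB=5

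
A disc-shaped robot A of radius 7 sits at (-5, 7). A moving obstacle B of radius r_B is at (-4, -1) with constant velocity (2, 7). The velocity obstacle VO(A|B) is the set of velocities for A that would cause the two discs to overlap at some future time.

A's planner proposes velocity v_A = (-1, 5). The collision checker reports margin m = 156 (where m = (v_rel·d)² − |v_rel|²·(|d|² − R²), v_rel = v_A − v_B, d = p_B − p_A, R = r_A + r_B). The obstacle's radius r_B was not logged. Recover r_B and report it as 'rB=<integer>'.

m = 156
d = (1, -8);  v_rel = (-3, -2),  |v_rel|² = 13
v_rel×d = (-3)·(-8) − (-2)·(1) = 26
since m = R²·13 − 26²:  R² = (676 + 156) / 13 = 64
R = √64 = 8  ⇒  r_B = 8 − 7 = 1

rB=1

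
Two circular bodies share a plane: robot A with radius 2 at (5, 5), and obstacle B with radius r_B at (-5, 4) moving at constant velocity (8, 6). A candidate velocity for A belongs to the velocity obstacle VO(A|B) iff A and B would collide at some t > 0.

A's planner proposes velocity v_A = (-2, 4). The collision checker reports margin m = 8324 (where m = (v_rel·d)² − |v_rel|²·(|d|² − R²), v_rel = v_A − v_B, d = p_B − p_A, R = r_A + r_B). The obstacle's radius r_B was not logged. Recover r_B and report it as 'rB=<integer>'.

m = 8324
d = (-10, -1);  v_rel = (-10, -2),  |v_rel|² = 104
v_rel×d = (-10)·(-1) − (-2)·(-10) = -10
since m = R²·104 − (-10)²:  R² = (100 + 8324) / 104 = 81
R = √81 = 9  ⇒  r_B = 9 − 2 = 7

rB=7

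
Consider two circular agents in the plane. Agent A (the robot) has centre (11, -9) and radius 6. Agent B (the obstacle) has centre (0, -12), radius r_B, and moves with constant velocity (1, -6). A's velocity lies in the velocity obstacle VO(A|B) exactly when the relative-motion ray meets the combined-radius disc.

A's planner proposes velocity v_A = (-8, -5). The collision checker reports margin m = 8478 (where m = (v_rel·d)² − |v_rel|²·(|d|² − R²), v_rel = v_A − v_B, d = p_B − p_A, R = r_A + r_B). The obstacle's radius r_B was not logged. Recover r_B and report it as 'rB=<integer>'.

m = 8478
d = (-11, -3);  v_rel = (-9, 1),  |v_rel|² = 82
v_rel×d = (-9)·(-3) − (1)·(-11) = 38
since m = R²·82 − 38²:  R² = (1444 + 8478) / 82 = 121
R = √121 = 11  ⇒  r_B = 11 − 6 = 5

rB=5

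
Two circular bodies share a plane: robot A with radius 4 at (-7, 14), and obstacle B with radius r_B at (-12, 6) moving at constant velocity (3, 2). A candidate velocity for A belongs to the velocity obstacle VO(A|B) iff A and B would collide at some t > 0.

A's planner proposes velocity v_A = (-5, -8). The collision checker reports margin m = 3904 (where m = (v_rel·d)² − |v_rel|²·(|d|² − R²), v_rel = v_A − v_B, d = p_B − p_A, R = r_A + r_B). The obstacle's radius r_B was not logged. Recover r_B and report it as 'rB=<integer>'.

m = 3904
d = (-5, -8);  v_rel = (-8, -10),  |v_rel|² = 164
v_rel×d = (-8)·(-8) − (-10)·(-5) = 14
since m = R²·164 − 14²:  R² = (196 + 3904) / 164 = 25
R = √25 = 5  ⇒  r_B = 5 − 4 = 1

rB=1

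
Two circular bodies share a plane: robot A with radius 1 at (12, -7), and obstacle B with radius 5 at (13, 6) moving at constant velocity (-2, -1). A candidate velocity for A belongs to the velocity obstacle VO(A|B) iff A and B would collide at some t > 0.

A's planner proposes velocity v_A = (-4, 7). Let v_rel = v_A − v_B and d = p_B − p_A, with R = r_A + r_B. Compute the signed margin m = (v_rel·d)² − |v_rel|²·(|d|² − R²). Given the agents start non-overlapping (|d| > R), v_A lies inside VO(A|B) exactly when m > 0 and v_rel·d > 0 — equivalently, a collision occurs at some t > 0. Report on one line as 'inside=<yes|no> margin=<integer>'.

d = (1, 13),  |d|² = 170;  R = 1+5 = 6,  c = 170−6² = 134
v_rel = (-2, 8),  |v_rel|² = 68;  v_rel·d = (-2)·(1) + (8)·(13) = 102
68·t² − 204·t + 134 = 0  ⇒  m = 102² − 68·134 = 1292
m = 1292 > 0,  v_rel·d = 102 > 0  ⇒  inside

inside=yes margin=1292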